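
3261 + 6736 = 9997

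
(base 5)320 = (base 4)1111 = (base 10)85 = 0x55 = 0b1010101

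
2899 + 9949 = 12848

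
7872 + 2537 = 10409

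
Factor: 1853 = 17^1*109^1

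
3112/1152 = 2 + 101/144 ≈ 2.70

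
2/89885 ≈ 0.0000223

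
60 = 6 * 10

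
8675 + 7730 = 16405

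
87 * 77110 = 6708570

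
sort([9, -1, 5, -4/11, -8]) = [-8, -1, -4/11, 5, 9]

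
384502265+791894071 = 1176396336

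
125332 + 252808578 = 252933910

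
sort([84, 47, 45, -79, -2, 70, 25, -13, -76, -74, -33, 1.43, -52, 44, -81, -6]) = [-81, -79, -76, -74, -52, -33, -13, -6, -2, 1.43, 25, 44, 45, 47, 70, 84]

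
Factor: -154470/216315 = -1*2^1*3^ (-1)*11^ (-1)*23^ (-1)*271^1 = -542/759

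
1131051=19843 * 57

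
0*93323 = 0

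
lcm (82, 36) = 1476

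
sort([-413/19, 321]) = [-413/19, 321]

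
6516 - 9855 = -3339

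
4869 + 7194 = 12063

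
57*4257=242649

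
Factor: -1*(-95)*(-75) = -1*3^1*5^3*19^1 = -7125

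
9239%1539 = 5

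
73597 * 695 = 51149915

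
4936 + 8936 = 13872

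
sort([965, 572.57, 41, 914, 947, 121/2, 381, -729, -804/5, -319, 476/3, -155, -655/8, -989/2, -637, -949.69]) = [-949.69, -729, -637, -989/2, -319, -804/5, -155, -655/8, 41, 121/2, 476/3, 381, 572.57, 914, 947, 965]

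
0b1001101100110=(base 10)4966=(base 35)41v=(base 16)1366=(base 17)1032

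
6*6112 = 36672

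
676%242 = 192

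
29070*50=1453500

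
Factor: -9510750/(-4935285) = 2^1*3^1*5^2*1409^1*109673^(-1) = 211350/109673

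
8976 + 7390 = 16366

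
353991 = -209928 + 563919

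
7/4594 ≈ 0.00152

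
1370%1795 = 1370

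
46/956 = 23/478 ≈ 0.0481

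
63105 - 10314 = 52791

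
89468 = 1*89468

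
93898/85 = 1104 + 58/85 ≈ 1104.68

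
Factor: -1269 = -1*3^3*47^1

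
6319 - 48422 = -42103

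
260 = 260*1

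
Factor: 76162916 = 2^2 * 127^1 * 313^1 * 479^1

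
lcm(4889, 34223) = 34223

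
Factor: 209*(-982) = -1*2^1*11^1*19^1*491^1 = -205238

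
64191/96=668 + 21/32 ≈ 668.66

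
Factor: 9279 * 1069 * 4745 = 3^2 * 5^1 * 13^1 * 73^1 * 1031^1 * 1069^1 = 47066845995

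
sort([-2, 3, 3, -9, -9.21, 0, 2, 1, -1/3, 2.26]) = [-9.21, -9, -2, -1/3, 0, 1, 2, 2.26, 3, 3]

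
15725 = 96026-80301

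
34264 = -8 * (-4283)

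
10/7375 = 2/1475 ≈ 0.00136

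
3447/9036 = 383/1004 ≈ 0.381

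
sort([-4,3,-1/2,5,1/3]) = [-4,-1/2,1/3,3,5]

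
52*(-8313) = -432276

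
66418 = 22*3019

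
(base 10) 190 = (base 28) 6m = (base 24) 7m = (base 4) 2332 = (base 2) 10111110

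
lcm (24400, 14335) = 1146800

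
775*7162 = 5550550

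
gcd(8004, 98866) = 2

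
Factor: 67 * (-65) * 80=-1 * 2^4 * 5^2 * 13^1 * 67^1=-348400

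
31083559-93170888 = -62087329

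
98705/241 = 409 + 136/241 ≈ 409.56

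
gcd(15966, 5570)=2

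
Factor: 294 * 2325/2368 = 2^(-5) * 3^2 * 5^2 * 7^2 * 31^1 * 37^(-1) = 341775/1184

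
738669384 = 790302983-51633599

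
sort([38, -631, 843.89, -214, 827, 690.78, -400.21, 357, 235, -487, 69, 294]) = [-631, -487, -400.21, -214, 38, 69, 235, 294, 357, 690.78, 827, 843.89]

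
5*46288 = 231440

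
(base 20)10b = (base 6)1523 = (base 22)if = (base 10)411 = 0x19b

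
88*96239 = 8469032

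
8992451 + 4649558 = 13642009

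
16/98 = 8/49 ≈ 0.163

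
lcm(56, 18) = 504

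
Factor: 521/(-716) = -1 * 2^(-2) * 179^(-1) * 521^1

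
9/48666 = 3/16222≈0.000185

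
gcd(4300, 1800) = 100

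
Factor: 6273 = 3^2*17^1*41^1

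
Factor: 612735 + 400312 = 7^1*17^1*8513^1 = 1013047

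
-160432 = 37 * (-4336)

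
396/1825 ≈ 0.217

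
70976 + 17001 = 87977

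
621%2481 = 621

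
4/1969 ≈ 0.00203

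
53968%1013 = 279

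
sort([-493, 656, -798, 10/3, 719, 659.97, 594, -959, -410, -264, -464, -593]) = [-959, -798, -593, -493, -464, -410, -264, 10/3, 594, 656, 659.97, 719]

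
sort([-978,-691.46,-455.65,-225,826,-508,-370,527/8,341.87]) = [-978,-691.46,-508,-455.65,-370,-225,527/8,341.87,826]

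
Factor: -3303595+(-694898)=-1*3^2*19^1*67^1*349^1=-3998493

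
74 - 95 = -21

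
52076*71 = 3697396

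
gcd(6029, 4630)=1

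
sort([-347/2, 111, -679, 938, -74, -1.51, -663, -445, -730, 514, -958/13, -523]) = [-730, -679, -663, -523, -445, -347/2, -74, -958/13, -1.51, 111, 514, 938]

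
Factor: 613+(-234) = 379^1 = 379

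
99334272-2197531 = 97136741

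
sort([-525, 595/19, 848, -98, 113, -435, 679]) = [-525, -435, -98, 595/19, 113, 679, 848]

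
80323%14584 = 7403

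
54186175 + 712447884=766634059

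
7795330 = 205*38026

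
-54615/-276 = 197 + 81/92 ≈ 197.88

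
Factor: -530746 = -1 * 2^1 * 19^1 * 13967^1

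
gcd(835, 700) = 5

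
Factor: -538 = -1 * 2^1 * 269^1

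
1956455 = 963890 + 992565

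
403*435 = 175305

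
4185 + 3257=7442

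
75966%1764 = 114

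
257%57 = 29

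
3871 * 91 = 352261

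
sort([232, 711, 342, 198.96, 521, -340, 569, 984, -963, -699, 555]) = [-963, -699, -340, 198.96, 232, 342, 521, 555, 569, 711, 984]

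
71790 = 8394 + 63396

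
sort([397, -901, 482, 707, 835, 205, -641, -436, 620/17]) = [-901, -641, -436, 620/17, 205, 397, 482, 707, 835]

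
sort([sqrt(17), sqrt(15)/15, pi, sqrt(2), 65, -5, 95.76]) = [-5, sqrt(15)/15, sqrt(2), pi, sqrt(17), 65, 95.76]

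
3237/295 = 10 + 287/295 ≈ 10.97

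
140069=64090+75979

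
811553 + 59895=871448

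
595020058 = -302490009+897510067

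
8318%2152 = 1862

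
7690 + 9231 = 16921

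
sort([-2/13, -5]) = [-5, -2/13]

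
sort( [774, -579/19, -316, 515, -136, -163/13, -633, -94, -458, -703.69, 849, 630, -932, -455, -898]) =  [-932, -898, -703.69, -633, -458, -455, -316, -136, -94, -579/19, -163/13, 515, 630, 774, 849]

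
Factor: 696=2^3*3^1*29^1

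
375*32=12000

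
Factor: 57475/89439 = 3^(-1) * 5^2 * 7^(-1) * 11^2 * 19^1 * 4259^(-1)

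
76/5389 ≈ 0.0141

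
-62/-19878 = 31/9939 ≈ 0.00312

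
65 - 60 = 5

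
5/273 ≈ 0.0183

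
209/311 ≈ 0.672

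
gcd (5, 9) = 1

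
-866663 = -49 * 17687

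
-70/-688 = 35/344 ≈ 0.102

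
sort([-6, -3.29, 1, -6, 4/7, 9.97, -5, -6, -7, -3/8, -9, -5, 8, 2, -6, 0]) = [-9, -7, -6, -6, -6, -6, -5, -5, -3.29, -3/8, 0, 4/7, 1, 2, 8, 9.97]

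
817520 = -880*(-929)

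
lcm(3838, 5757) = 11514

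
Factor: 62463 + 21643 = 2^1*11^1*3823^1 = 84106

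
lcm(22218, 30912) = 710976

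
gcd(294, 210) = 42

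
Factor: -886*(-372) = 2^3*3^1*31^1*443^1 = 329592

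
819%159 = 24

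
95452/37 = 2579+29/37 ≈ 2579.78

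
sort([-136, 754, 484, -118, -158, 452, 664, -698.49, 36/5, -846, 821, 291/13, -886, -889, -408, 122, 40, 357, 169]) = [-889, -886, -846, -698.49, -408, -158, -136, -118, 36/5, 291/13, 40, 122, 169, 357, 452, 484, 664, 754, 821]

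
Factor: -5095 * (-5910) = 2^1 * 3^1 * 5^2 * 197^1 * 1019^1 = 30111450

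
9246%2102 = 838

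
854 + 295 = 1149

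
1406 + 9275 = 10681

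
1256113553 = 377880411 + 878233142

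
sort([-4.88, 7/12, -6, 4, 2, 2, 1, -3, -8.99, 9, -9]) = [-9, -8.99, -6, -4.88, -3, 7/12, 1, 2, 2, 4, 9]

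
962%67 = 24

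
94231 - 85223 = 9008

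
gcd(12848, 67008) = 16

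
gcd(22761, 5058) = 2529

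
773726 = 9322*83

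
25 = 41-16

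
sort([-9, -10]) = [-10, -9]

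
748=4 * 187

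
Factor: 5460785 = 5^1 * 11^1 * 43^1 * 2309^1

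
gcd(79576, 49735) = 9947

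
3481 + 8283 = 11764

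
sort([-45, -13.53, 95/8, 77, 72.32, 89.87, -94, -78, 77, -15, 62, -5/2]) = [-94, -78, -45, -15, -13.53, -5/2, 95/8, 62, 72.32, 77, 77, 89.87]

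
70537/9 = 7837 + 4/9 ≈ 7837.44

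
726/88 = 8 + 1/4 = 8.25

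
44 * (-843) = -37092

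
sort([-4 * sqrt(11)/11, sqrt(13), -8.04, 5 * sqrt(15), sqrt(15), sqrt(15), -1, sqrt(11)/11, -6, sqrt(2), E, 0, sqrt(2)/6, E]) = [-8.04, -6, -4 * sqrt(11)/11, -1, 0, sqrt(2)/6, sqrt(11)/11, sqrt(2), E, E, sqrt(13), sqrt(15), sqrt(15), 5 * sqrt(15)]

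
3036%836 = 528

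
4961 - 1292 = 3669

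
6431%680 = 311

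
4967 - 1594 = 3373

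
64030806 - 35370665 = 28660141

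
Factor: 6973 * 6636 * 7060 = 2^4 * 3^1 * 5^1 * 7^1 * 19^1 * 79^1 * 353^1 * 367^1 = 326686165680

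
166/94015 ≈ 0.00177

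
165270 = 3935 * 42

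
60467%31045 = 29422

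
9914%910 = 814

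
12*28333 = 339996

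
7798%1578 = 1486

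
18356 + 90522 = 108878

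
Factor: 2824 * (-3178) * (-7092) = 2^6 * 3^2 * 7^1 * 197^1 * 227^1 * 353^1 = 63648373824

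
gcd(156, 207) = 3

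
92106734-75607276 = 16499458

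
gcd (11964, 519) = 3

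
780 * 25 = 19500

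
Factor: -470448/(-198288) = 3^(-1)*11^2*17^(-1) = 121/51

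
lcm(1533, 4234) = 88914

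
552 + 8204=8756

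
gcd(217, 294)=7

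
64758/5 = 12951 + 3/5 = 12951.60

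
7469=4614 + 2855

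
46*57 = 2622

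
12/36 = 1/3 ≈ 0.333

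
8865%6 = 3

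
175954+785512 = 961466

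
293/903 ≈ 0.324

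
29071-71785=-42714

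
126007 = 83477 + 42530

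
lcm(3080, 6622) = 132440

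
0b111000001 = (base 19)14c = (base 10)449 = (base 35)ct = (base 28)g1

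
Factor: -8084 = -1 * 2^2 * 43^1 * 47^1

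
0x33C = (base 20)218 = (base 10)828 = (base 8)1474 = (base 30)RI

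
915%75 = 15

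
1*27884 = 27884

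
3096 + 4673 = 7769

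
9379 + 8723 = 18102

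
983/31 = 31 + 22/31 ≈ 31.71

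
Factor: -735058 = -1*2^1*467^1*787^1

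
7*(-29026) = -203182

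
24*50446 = 1210704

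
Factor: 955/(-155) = -1 * 31^(-1) * 191^1 = -191/31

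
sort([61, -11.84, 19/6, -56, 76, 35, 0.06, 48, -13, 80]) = [-56, -13, -11.84, 0.06, 19/6, 35, 48, 61, 76, 80]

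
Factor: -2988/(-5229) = 2^2 * 7^(-1) = 4/7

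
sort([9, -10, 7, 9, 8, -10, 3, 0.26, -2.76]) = [-10, -10, -2.76, 0.26, 3, 7, 8, 9, 9]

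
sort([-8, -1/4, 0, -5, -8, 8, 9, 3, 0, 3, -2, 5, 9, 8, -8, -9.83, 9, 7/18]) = [-9.83, -8, -8, -8, -5, -2, -1/4, 0, 0, 7/18, 3, 3, 5, 8, 8, 9, 9, 9]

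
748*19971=14938308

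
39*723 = 28197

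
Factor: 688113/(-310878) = -1*2^(-1)*3^(-2)*19^(-1)*757^1 = -757/342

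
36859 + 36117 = 72976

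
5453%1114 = 997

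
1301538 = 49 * 26562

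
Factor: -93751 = -1*7^1*59^1*227^1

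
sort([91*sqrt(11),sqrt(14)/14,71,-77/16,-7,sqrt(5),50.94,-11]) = [-11,-7,-77/16,sqrt(14)/14,sqrt(5),50.94,71,91*sqrt(11)]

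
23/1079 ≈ 0.0213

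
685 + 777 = 1462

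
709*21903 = 15529227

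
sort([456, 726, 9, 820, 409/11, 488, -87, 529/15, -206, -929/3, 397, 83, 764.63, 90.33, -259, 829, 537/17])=[-929/3, -259, -206, -87, 9, 537/17, 529/15, 409/11, 83, 90.33, 397, 456, 488, 726, 764.63, 820, 829]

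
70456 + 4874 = 75330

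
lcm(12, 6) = 12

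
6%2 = 0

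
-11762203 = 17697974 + -29460177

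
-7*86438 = -605066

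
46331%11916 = 10583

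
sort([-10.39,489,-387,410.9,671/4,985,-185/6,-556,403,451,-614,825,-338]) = [-614,-556,-387,-338,-185/6,-10.39,671/4,403,410.9,451,489,825,985]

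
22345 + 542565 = 564910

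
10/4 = 5/2 = 2.50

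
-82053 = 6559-88612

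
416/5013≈0.0830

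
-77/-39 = 1 + 38/39 ≈ 1.97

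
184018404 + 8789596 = 192808000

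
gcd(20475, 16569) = 63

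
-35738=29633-65371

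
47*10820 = 508540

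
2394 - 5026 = -2632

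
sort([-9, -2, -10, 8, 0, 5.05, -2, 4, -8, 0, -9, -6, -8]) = [-10, -9, -9, -8, -8, -6, -2, -2, 0, 0, 4, 5.05, 8]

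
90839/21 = 12977/3 ≈ 4325.67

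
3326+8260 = 11586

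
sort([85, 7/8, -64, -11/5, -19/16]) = [-64, -11/5, -19/16, 7/8, 85]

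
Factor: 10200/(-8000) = -1 * 2^(-3) * 3^1 * 5^(-1) * 17^1 = -51/40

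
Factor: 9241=9241^1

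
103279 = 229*451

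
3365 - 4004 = -639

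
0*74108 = 0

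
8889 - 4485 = 4404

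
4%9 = 4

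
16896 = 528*32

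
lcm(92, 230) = 460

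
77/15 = 5 + 2/15≈5.13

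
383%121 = 20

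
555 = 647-92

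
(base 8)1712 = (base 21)244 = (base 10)970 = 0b1111001010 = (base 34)si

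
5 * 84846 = 424230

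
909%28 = 13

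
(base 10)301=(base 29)ab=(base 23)d2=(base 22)df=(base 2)100101101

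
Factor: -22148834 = -1*2^1*401^1*27617^1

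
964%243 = 235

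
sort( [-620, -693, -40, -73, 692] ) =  [-693, -620, -73, -40, 692] 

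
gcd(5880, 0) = 5880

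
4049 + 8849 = 12898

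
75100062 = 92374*813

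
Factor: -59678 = -1*2^1*53^1*563^1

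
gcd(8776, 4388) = 4388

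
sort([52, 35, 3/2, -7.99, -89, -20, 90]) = [-89, -20, -7.99, 3/2, 35, 52, 90]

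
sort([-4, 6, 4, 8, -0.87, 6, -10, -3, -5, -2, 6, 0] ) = [-10, -5, -4, -3, -2, -0.87, 0, 4, 6, 6, 6, 8] 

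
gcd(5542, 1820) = 2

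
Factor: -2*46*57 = -1*2^2*3^1*19^1*23^1 = -5244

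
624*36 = 22464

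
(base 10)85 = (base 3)10011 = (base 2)1010101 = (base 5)320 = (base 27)34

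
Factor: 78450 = 2^1*3^1*5^2*523^1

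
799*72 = 57528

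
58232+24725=82957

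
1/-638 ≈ -0.00157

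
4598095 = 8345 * 551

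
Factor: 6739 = 23^1 * 293^1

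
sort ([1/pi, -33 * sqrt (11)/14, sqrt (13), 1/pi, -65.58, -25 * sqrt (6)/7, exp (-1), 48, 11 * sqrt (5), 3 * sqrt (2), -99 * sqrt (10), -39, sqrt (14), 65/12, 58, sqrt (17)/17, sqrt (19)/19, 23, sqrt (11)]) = [-99 * sqrt (10), -65.58, -39, -25 * sqrt (6)/7, -33 * sqrt (11)/14, sqrt (19)/19, sqrt (17)/17, 1/pi, 1/pi, exp (-1), sqrt (11), sqrt (13), sqrt (14), 3 * sqrt (2), 65/12, 23, 11 * sqrt (5), 48, 58]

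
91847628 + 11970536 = 103818164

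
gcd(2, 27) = 1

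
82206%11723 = 145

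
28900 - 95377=-66477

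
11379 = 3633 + 7746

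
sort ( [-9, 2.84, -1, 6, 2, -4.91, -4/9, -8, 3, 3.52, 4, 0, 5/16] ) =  [-9, -8, -4.91, -1, -4/9, 0, 5/16, 2, 2.84, 3, 3.52, 4, 6] 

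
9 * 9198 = 82782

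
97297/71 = 1370 + 27/71 ≈ 1370.38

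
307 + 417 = 724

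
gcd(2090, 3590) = 10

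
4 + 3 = 7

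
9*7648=68832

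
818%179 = 102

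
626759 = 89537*7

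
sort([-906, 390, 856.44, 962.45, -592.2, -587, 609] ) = [-906, -592.2, -587, 390, 609, 856.44, 962.45] 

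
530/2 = 265 = 265.00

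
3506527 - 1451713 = 2054814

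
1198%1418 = 1198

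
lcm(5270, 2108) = 10540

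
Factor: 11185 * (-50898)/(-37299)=2^1 * 5^1 * 17^1 * 499^1 * 2237^1 * 12433^(-1)=189764710/12433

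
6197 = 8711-2514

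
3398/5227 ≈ 0.650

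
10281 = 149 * 69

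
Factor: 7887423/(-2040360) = -1 * 2^(-3) * 5^(-1) * 7^(-2) * 31^1 * 347^(-1) * 84811^1 = -2629141/680120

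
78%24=6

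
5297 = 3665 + 1632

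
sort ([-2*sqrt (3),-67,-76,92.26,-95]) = [-95,-76,-67,-2*sqrt (3),92.26]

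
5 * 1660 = 8300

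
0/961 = 0 = 0.00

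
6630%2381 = 1868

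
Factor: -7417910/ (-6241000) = 2^ (-2)*5^ (-2)*29^1*79^ (-2)*25579^1 = 741791/624100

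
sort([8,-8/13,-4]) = [-4,-8/13,8]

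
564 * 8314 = 4689096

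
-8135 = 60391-68526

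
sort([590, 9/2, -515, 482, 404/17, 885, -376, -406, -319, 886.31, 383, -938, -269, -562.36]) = [-938, -562.36, -515, -406, -376, -319, -269, 9/2, 404/17, 383, 482, 590, 885, 886.31]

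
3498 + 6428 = 9926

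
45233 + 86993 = 132226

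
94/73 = 1 + 21/73 ≈ 1.29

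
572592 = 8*71574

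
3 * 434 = 1302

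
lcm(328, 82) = 328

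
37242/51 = 12414/17 ≈ 730.24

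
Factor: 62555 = 5^1 * 12511^1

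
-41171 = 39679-80850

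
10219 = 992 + 9227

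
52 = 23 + 29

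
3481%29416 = 3481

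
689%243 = 203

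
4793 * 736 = 3527648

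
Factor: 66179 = 66179^1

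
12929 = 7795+5134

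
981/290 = 3 + 111/290 ≈ 3.38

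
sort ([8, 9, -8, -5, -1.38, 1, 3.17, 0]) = [-8, -5, -1.38, 0, 1, 3.17, 8, 9]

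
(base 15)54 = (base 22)3d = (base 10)79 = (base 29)2l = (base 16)4f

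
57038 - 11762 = 45276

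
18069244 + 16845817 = 34915061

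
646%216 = 214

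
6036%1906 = 318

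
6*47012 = 282072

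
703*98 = 68894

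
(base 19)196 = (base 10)538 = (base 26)ki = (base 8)1032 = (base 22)12a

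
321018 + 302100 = 623118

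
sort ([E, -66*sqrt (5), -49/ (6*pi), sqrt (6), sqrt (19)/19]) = [-66*sqrt (5), -49/ (6*pi), sqrt (19)/19, sqrt (6), E]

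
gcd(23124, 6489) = 3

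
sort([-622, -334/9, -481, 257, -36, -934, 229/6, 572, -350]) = [-934, -622, -481, -350, -334/9, -36, 229/6, 257, 572]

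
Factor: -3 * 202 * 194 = -1 * 2^2 * 3^1 * 97^1 * 101^1 = -117564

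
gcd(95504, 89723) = 47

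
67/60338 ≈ 0.00111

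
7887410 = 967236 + 6920174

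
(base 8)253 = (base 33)56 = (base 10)171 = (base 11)146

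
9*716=6444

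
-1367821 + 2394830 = 1027009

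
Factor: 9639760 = 2^4*5^1*13^2*23^1*31^1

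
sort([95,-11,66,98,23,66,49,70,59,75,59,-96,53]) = [-96,-11,23,49,53,59,59,66,66,70,75,95,98]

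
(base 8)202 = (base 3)11211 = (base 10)130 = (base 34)3s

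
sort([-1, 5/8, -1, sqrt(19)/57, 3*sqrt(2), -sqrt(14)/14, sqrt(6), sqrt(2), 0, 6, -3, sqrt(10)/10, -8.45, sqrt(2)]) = [-8.45, -3, -1, -1, -sqrt(14)/14, 0, sqrt(19)/57, sqrt(10)/10, 5/8, sqrt(2), sqrt(2), sqrt(6), 3*sqrt(2), 6]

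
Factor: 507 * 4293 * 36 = 2^2 * 3^7 * 13^2 * 53^1 = 78355836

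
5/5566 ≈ 0.000898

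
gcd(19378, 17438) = 2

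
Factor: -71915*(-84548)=2^2*5^1*19^1*23^1*757^1*919^1=6080269420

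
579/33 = 193/11≈17.55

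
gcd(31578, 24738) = 114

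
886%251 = 133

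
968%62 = 38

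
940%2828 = 940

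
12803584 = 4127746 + 8675838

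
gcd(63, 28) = 7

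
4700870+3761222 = 8462092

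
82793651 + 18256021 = 101049672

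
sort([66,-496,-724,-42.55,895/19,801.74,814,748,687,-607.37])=[-724,-607.37,-496,-42.55,895/19,66,687,748,801.74,814]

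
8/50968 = 1/6371 ≈ 0.000157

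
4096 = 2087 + 2009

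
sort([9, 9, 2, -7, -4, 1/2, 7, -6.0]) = [-7, -6.0, -4, 1/2, 2, 7, 9, 9]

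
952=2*476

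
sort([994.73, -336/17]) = [-336/17, 994.73]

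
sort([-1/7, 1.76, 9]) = [-1/7, 1.76, 9]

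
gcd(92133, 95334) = 3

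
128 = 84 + 44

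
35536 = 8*4442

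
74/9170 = 37/4585≈0.00807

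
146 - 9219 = -9073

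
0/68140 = 0 = 0.00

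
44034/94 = 468 + 21/47 ≈ 468.45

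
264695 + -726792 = -462097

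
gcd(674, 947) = 1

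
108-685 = -577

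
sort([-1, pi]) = [-1, pi]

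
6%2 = 0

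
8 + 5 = 13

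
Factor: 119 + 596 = 5^1 * 11^1 * 13^1 = 715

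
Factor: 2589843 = 3^1 * 227^1 * 3803^1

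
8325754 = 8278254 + 47500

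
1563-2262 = -699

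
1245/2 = 622 + 1/2 = 622.50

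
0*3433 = 0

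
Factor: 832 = 2^6 * 13^1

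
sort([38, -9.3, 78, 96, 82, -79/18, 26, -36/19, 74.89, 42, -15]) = [-15, -9.3, -79/18, -36/19, 26, 38, 42, 74.89, 78, 82, 96]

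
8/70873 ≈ 0.000113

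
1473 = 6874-5401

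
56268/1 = 56268 = 56268.00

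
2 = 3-1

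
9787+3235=13022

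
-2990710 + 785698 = -2205012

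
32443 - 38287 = -5844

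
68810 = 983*70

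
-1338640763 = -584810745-753830018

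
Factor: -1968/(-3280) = 3^1 * 5^(-1) = 3/5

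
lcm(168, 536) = 11256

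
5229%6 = 3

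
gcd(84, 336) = 84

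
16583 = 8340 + 8243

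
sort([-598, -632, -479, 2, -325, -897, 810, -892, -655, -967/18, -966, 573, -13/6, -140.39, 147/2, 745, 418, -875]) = [-966, -897, -892, -875, -655, -632, -598, -479, -325, -140.39, -967/18, -13/6, 2, 147/2, 418, 573, 745, 810]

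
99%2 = 1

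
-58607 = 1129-59736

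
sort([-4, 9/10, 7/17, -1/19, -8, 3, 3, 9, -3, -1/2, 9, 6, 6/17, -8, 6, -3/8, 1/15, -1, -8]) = [-8, -8, -8, -4, -3, -1, -1/2, -3/8, -1/19, 1/15, 6/17, 7/17, 9/10, 3, 3, 6, 6, 9, 9]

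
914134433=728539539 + 185594894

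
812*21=17052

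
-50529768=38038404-88568172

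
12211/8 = 1526 + 3/8 ≈ 1526.38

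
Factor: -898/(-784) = 2^(-3) * 7^(-2) * 449^1 = 449/392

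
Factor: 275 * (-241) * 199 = -1 * 5^2 * 11^1 * 199^1 * 241^1 = -13188725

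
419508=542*774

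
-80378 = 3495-83873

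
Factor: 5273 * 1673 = 7^1 * 239^1 * 5273^1 = 8821729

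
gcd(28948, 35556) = 4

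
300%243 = 57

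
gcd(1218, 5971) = 7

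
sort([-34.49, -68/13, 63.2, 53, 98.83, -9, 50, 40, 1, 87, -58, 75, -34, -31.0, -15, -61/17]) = [-58, -34.49, -34, -31.0, -15, -9, -68/13, -61/17, 1, 40, 50, 53, 63.2, 75, 87, 98.83]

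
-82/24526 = -41/12263 ≈ -0.00334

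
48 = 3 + 45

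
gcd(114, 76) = 38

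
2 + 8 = 10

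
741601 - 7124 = 734477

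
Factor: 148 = 2^2*37^1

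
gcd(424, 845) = 1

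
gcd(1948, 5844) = 1948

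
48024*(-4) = -192096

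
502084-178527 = 323557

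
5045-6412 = -1367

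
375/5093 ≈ 0.0736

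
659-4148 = -3489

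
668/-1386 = -334/693 ≈ -0.482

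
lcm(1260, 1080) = 7560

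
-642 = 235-877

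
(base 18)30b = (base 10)983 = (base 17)36e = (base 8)1727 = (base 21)24h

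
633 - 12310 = -11677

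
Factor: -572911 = -1 * 31^1 * 18481^1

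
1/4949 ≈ 0.000202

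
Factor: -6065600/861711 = -1*2^6*3^(-1)*5^2*17^1*223^1*287237^(-1)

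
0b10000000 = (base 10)128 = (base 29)4c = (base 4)2000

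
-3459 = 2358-5817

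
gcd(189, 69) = 3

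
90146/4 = 45073/2 = 22536.50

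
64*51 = 3264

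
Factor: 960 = 2^6*3^1*5^1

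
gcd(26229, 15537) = 3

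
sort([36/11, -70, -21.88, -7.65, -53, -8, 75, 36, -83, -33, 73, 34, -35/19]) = [-83, -70, -53, -33, -21.88, -8, -7.65, -35/19, 36/11, 34, 36, 73, 75]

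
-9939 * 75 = -745425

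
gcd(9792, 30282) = 6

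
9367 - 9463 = -96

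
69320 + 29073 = 98393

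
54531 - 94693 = -40162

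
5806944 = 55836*104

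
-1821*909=-1655289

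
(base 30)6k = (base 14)104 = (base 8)310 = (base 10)200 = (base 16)c8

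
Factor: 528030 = 2^1 * 3^2 * 5^1 * 5867^1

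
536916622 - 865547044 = -328630422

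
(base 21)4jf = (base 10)2178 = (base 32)242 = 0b100010000010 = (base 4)202002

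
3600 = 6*600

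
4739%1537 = 128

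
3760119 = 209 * 17991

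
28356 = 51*556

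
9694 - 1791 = 7903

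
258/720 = 43/120 ≈ 0.358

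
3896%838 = 544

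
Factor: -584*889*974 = -1*2^4*7^1*73^1*127^1*487^1 = -505677424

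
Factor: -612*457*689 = -1*2^2*3^2*13^1*17^1*53^1*457^1 = -192702276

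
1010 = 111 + 899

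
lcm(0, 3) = 0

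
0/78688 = 0 = 0.00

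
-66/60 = -1-1/10 = -1.10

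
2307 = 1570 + 737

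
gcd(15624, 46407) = 93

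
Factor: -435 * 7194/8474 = -1 * 3^2 * 5^1 * 11^1 * 19^(-1) * 29^1 * 109^1 * 223^(-1) = -1564695/4237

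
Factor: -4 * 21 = -1 * 2^2 * 3^1 * 7^1 = -84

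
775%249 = 28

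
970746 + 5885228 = 6855974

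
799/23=34 + 17/23 ≈ 34.74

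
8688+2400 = 11088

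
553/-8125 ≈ -0.0681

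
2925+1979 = 4904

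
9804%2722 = 1638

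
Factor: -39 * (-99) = 3^3 * 11^1 * 13^1 = 3861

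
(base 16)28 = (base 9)44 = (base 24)1g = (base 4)220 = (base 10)40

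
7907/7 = 1129+4/7 ≈ 1129.57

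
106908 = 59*1812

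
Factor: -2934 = -1 * 2^1 * 3^2 * 163^1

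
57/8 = 7 + 1/8 ≈ 7.13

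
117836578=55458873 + 62377705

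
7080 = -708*(-10)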